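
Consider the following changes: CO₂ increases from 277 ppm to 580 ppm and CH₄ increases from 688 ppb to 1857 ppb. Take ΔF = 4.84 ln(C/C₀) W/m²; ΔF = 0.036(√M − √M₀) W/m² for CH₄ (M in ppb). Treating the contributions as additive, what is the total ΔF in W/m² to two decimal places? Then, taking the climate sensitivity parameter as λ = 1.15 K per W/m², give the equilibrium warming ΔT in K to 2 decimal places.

ΔF = 4.18 W/m²; ΔT = 4.81 K

CO₂: 4.84 × ln(580/277) = 4.84 × ln(2.09386) = 4.84 × 0.73901 = 3.5768 W/m².
CH₄: 0.036 × (√1857 − √688) = 0.036 × (43.0929 − 26.2298) = 0.036 × 16.8631 = 0.6071 W/m².
Total ΔF = 3.5768 + 0.6071 = 4.1839 W/m².
ΔT = λ ΔF = 1.15 × 4.18 = 4.8070 K.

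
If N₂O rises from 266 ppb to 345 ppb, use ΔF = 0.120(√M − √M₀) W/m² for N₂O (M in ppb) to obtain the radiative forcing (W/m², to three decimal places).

N₂O: 0.120 × (√345 − √266) = 0.120 × (18.5742 − 16.3095) = 0.120 × 2.2647 = 0.2718 W/m².

ΔF = 0.272 W/m²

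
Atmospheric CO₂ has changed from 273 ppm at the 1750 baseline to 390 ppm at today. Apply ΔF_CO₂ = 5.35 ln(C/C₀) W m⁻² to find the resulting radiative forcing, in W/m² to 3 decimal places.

ΔF = 1.908 W/m²

CO₂: 5.35 × ln(390/273) = 5.35 × ln(1.42857) = 5.35 × 0.35667 = 1.9082 W/m².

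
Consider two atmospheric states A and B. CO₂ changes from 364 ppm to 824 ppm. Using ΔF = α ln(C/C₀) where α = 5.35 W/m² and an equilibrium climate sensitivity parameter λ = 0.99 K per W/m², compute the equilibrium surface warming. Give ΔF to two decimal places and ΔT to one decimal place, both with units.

CO₂: 5.35 × ln(824/364) = 5.35 × ln(2.26374) = 5.35 × 0.81702 = 4.3711 W/m².
ΔT = λ ΔF = 0.99 × 4.37 = 4.3263 K.

ΔF = 4.37 W/m²; ΔT = 4.3 K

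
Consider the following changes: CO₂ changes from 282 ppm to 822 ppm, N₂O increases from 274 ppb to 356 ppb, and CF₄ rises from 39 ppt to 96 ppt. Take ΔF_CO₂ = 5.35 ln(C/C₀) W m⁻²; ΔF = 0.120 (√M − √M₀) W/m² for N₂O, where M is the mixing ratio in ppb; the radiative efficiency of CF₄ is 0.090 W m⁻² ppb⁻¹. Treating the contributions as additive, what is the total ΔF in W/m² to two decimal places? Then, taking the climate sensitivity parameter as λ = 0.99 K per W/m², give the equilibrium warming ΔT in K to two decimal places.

CO₂: 5.35 × ln(822/282) = 5.35 × ln(2.91489) = 5.35 × 1.06983 = 5.7236 W/m².
N₂O: 0.120 × (√356 − √274) = 0.120 × (18.8680 − 16.5529) = 0.120 × 2.3151 = 0.2778 W/m².
CF₄: Δ = 96 − 39 = 57 ppt = 0.057 ppb; ΔF = 0.090 × 0.057 = 0.0051 W/m².
Total ΔF = 5.7236 + 0.2778 + 0.0051 = 6.0065 W/m².
ΔT = λ ΔF = 0.99 × 6.01 = 5.9499 K.

ΔF = 6.01 W/m²; ΔT = 5.95 K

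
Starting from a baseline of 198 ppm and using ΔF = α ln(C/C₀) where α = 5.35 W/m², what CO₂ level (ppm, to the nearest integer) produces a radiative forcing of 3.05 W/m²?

Set 5.35 ln(C/198) = 3.05, so ln(C/198) = 3.05/5.35 = 0.57009.
Then C/198 = e^0.57009 = 1.76843, giving C = 198 × 1.76843 = 350.15 ppm.

C ≈ 350 ppm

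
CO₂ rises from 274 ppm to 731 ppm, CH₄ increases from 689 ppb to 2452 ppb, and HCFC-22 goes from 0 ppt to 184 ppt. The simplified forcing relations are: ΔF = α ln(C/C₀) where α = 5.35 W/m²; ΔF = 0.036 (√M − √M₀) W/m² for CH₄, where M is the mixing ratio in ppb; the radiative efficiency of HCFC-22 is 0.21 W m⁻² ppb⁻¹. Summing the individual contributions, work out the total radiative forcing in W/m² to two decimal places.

CO₂: 5.35 × ln(731/274) = 5.35 × ln(2.66788) = 5.35 × 0.98128 = 5.2498 W/m².
CH₄: 0.036 × (√2452 − √689) = 0.036 × (49.5177 − 26.2488) = 0.036 × 23.2689 = 0.8377 W/m².
HCFC-22: Δ = 184 − 0 = 184 ppt = 0.184 ppb; ΔF = 0.21 × 0.184 = 0.0386 W/m².
Total ΔF = 5.2498 + 0.8377 + 0.0386 = 6.1261 W/m².

ΔF = 6.13 W/m²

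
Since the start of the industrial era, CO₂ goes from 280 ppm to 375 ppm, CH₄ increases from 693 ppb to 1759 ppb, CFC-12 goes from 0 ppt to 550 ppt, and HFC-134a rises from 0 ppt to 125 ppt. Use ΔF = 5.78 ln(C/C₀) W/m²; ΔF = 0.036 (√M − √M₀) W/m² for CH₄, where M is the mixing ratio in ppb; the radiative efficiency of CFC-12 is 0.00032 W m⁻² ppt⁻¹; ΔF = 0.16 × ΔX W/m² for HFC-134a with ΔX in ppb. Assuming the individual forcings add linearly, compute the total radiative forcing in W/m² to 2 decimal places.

ΔF = 2.45 W/m²

CO₂: 5.78 × ln(375/280) = 5.78 × ln(1.33929) = 5.78 × 0.29214 = 1.6886 W/m².
CH₄: 0.036 × (√1759 − √693) = 0.036 × (41.9404 − 26.3249) = 0.036 × 15.6155 = 0.5622 W/m².
CFC-12: ΔF = 0.00032 × (550 − 0) = 0.00032 × 550 = 0.1760 W/m².
HFC-134a: Δ = 125 − 0 = 125 ppt = 0.125 ppb; ΔF = 0.16 × 0.125 = 0.0200 W/m².
Total ΔF = 1.6886 + 0.5622 + 0.1760 + 0.0200 = 2.4468 W/m².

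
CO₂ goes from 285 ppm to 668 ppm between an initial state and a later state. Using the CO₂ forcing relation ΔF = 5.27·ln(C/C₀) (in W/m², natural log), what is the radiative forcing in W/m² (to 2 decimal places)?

ΔF = 4.49 W/m²

CO₂: 5.27 × ln(668/285) = 5.27 × ln(2.34386) = 5.27 × 0.85180 = 4.4890 W/m².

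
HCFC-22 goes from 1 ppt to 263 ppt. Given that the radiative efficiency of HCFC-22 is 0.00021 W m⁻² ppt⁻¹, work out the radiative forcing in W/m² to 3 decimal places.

ΔF = 0.055 W/m²

HCFC-22: ΔF = 0.00021 × (263 − 1) = 0.00021 × 262 = 0.0550 W/m².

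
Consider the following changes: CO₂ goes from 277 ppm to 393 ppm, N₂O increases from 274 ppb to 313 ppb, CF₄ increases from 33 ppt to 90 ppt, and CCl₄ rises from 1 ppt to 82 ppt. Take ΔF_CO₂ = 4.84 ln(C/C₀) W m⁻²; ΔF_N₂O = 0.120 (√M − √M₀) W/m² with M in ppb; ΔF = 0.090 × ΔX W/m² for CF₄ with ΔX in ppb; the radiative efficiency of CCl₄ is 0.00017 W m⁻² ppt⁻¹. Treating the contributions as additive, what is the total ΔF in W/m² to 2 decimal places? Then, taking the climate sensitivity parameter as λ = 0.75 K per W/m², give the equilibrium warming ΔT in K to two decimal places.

ΔF = 1.85 W/m²; ΔT = 1.39 K

CO₂: 4.84 × ln(393/277) = 4.84 × ln(1.41877) = 4.84 × 0.34979 = 1.6930 W/m².
N₂O: 0.120 × (√313 − √274) = 0.120 × (17.6918 − 16.5529) = 0.120 × 1.1389 = 0.1367 W/m².
CF₄: Δ = 90 − 33 = 57 ppt = 0.057 ppb; ΔF = 0.090 × 0.057 = 0.0051 W/m².
CCl₄: ΔF = 0.00017 × (82 − 1) = 0.00017 × 81 = 0.0138 W/m².
Total ΔF = 1.6930 + 0.1367 + 0.0051 + 0.0138 = 1.8486 W/m².
ΔT = λ ΔF = 0.75 × 1.85 = 1.3875 K.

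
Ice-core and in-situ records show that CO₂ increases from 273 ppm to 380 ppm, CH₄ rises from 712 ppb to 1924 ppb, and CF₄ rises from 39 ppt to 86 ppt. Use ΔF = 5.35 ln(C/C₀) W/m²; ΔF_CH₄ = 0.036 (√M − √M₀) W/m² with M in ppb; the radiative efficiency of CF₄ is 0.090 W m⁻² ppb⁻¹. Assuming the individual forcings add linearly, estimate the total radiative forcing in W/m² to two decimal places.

CO₂: 5.35 × ln(380/273) = 5.35 × ln(1.39194) = 5.35 × 0.33070 = 1.7692 W/m².
CH₄: 0.036 × (√1924 − √712) = 0.036 × (43.8634 − 26.6833) = 0.036 × 17.1801 = 0.6185 W/m².
CF₄: Δ = 86 − 39 = 47 ppt = 0.047 ppb; ΔF = 0.090 × 0.047 = 0.0042 W/m².
Total ΔF = 1.7692 + 0.6185 + 0.0042 = 2.3919 W/m².

ΔF = 2.39 W/m²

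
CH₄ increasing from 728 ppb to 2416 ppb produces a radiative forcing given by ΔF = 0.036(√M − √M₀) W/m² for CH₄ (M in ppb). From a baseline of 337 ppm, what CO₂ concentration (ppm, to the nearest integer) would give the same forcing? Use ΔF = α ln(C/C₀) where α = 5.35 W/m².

C ≈ 391 ppm

CH₄ forcing: 0.036 × (√2416 − √728) = 0.036 × (49.1528 − 26.9815) = 0.036 × 22.1713 = 0.79817 W/m².
Set 5.35 ln(C/337) = 0.79817: ln(C/337) = 0.79817/5.35 = 0.14919, so C = 337 × e^0.14919 = 337 × 1.16089 = 391.22 ppm.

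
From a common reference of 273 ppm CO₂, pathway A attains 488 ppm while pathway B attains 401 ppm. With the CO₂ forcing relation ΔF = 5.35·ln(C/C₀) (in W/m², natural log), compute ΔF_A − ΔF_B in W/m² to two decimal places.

ΔF_A − ΔF_B = 1.05 W/m²

ΔF_A = 5.35 ln(488/273) = 5.35 × 0.58084 = 3.1075 W/m².
ΔF_B = 5.35 ln(401/273) = 5.35 × 0.38449 = 2.0570 W/m².
Difference: 3.1075 − 2.0570 = 1.0505 W/m².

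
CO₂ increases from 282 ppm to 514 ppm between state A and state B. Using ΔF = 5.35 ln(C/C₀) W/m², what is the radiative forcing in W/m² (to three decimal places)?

CO₂ absorption bands are partially saturated, so forcing scales with the logarithm of the concentration ratio.
CO₂: 5.35 × ln(514/282) = 5.35 × ln(1.82270) = 5.35 × 0.60032 = 3.2117 W/m².

ΔF = 3.212 W/m²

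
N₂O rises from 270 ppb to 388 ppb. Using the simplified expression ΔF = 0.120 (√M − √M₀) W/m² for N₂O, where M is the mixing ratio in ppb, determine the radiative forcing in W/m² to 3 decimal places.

ΔF = 0.392 W/m²

N₂O: 0.120 × (√388 − √270) = 0.120 × (19.6977 − 16.4317) = 0.120 × 3.2660 = 0.3919 W/m².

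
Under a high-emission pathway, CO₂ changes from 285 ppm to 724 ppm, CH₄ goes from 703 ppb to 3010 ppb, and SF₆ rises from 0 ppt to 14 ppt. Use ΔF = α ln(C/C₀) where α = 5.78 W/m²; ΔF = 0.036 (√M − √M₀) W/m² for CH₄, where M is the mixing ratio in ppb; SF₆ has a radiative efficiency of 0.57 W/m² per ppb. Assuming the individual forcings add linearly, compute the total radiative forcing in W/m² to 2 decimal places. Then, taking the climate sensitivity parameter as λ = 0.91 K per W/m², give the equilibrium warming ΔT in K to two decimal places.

CO₂: 5.78 × ln(724/285) = 5.78 × ln(2.54035) = 5.78 × 0.93230 = 5.3887 W/m².
CH₄: 0.036 × (√3010 − √703) = 0.036 × (54.8635 − 26.5141) = 0.036 × 28.3494 = 1.0206 W/m².
SF₆: Δ = 14 − 0 = 14 ppt = 0.014 ppb; ΔF = 0.57 × 0.014 = 0.0080 W/m².
Total ΔF = 5.3887 + 1.0206 + 0.0080 = 6.4173 W/m².
ΔT = λ ΔF = 0.91 × 6.42 = 5.8422 K.

ΔF = 6.42 W/m²; ΔT = 5.84 K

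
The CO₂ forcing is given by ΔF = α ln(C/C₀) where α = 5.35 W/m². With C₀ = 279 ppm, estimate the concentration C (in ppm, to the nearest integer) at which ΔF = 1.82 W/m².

Set 5.35 ln(C/279) = 1.82, so ln(C/279) = 1.82/5.35 = 0.34019.
Then C/279 = e^0.34019 = 1.40521, giving C = 279 × 1.40521 = 392.05 ppm.

C ≈ 392 ppm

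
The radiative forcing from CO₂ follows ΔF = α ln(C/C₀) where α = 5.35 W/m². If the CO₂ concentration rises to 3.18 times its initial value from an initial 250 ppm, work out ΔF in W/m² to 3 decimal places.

ΔF = 6.189 W/m²

ΔF = 5.35 × ln(3.18) = 5.35 × 1.15688 = 6.1893 W/m².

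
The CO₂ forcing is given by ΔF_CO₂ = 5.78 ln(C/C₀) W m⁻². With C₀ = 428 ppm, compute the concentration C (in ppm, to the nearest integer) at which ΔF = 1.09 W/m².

C ≈ 517 ppm

Set 5.78 ln(C/428) = 1.09, so ln(C/428) = 1.09/5.78 = 0.18858.
Then C/428 = e^0.18858 = 1.20753, giving C = 428 × 1.20753 = 516.82 ppm.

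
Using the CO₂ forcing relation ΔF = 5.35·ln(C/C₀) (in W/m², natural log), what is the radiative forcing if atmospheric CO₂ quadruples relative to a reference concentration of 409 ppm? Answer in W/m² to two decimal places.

Because the forcing depends only on the ratio C/C₀, the initial concentration does not enter.
ΔF = 5.35 × ln(4) = 5.35 × 1.38629 = 7.4167 W/m².

ΔF = 7.42 W/m²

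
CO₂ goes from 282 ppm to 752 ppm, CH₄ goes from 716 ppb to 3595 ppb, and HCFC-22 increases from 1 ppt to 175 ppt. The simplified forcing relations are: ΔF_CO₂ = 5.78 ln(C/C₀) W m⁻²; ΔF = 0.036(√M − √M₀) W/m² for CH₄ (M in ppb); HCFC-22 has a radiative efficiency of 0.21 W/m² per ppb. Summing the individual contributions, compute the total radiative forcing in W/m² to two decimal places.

CO₂: 5.78 × ln(752/282) = 5.78 × ln(2.66667) = 5.78 × 0.98083 = 5.6692 W/m².
CH₄: 0.036 × (√3595 − √716) = 0.036 × (59.9583 − 26.7582) = 0.036 × 33.2001 = 1.1952 W/m².
HCFC-22: Δ = 175 − 1 = 174 ppt = 0.174 ppb; ΔF = 0.21 × 0.174 = 0.0365 W/m².
Total ΔF = 5.6692 + 1.1952 + 0.0365 = 6.9009 W/m².

ΔF = 6.90 W/m²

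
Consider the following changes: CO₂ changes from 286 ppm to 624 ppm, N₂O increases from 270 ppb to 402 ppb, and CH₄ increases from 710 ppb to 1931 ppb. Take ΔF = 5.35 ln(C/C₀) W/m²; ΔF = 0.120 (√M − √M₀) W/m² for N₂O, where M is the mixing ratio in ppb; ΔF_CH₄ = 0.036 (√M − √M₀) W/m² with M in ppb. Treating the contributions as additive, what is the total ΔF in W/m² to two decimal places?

CO₂: 5.35 × ln(624/286) = 5.35 × ln(2.18182) = 5.35 × 0.78016 = 4.1739 W/m².
N₂O: 0.120 × (√402 − √270) = 0.120 × (20.0499 − 16.4317) = 0.120 × 3.6182 = 0.4342 W/m².
CH₄: 0.036 × (√1931 − √710) = 0.036 × (43.9431 − 26.6458) = 0.036 × 17.2973 = 0.6227 W/m².
Total ΔF = 4.1739 + 0.4342 + 0.6227 = 5.2308 W/m².

ΔF = 5.23 W/m²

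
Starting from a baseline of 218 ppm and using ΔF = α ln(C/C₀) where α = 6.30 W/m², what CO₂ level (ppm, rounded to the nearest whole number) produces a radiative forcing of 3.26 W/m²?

C ≈ 366 ppm

Set 6.30 ln(C/218) = 3.26, so ln(C/218) = 3.26/6.30 = 0.51746.
Then C/218 = e^0.51746 = 1.67776, giving C = 218 × 1.67776 = 365.75 ppm.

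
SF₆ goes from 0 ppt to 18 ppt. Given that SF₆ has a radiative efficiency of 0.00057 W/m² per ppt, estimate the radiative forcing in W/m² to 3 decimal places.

SF₆: ΔF = 0.00057 × (18 − 0) = 0.00057 × 18 = 0.0103 W/m².

ΔF = 0.010 W/m²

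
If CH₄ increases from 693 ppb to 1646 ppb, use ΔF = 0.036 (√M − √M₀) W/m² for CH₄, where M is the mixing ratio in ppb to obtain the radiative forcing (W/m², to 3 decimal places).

ΔF = 0.513 W/m²

CH₄: 0.036 × (√1646 − √693) = 0.036 × (40.5709 − 26.3249) = 0.036 × 14.2460 = 0.5129 W/m².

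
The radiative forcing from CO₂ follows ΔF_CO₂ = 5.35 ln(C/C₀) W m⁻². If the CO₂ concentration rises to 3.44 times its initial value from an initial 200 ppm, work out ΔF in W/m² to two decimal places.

Because the forcing depends only on the ratio C/C₀, the initial concentration does not enter.
ΔF = 5.35 × ln(3.44) = 5.35 × 1.23547 = 6.6098 W/m².

ΔF = 6.61 W/m²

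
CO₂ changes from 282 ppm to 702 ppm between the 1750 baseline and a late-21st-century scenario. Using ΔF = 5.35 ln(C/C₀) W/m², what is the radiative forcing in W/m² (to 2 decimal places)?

CO₂: 5.35 × ln(702/282) = 5.35 × ln(2.48936) = 5.35 × 0.91203 = 4.8794 W/m².

ΔF = 4.88 W/m²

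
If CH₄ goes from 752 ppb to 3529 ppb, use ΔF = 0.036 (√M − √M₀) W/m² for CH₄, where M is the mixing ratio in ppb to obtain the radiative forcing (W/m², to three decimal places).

CH₄: 0.036 × (√3529 − √752) = 0.036 × (59.4054 − 27.4226) = 0.036 × 31.9828 = 1.1514 W/m².

ΔF = 1.151 W/m²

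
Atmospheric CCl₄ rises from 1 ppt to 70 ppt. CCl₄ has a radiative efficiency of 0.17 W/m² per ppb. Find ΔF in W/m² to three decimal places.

CCl₄: Δ = 70 − 1 = 69 ppt = 0.069 ppb; ΔF = 0.17 × 0.069 = 0.0117 W/m².

ΔF = 0.012 W/m²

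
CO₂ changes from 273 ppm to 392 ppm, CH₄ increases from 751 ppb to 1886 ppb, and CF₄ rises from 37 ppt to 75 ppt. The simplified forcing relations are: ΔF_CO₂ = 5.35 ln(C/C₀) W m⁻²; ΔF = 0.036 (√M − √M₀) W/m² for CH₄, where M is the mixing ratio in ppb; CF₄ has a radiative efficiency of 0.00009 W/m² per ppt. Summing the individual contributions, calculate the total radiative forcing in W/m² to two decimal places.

ΔF = 2.52 W/m²

CO₂: 5.35 × ln(392/273) = 5.35 × ln(1.43590) = 5.35 × 0.36179 = 1.9356 W/m².
CH₄: 0.036 × (√1886 − √751) = 0.036 × (43.4281 − 27.4044) = 0.036 × 16.0237 = 0.5769 W/m².
CF₄: ΔF = 0.00009 × (75 − 37) = 0.00009 × 38 = 0.0034 W/m².
Total ΔF = 1.9356 + 0.5769 + 0.0034 = 2.5159 W/m².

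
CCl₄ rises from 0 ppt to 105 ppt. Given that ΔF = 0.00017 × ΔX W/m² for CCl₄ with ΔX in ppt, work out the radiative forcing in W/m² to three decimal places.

CCl₄: ΔF = 0.00017 × (105 − 0) = 0.00017 × 105 = 0.0179 W/m².

ΔF = 0.018 W/m²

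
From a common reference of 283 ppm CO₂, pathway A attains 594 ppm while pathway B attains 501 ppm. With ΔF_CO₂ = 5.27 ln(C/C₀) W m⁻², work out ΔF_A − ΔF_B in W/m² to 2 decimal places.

ΔF_A = 5.27 ln(594/283) = 5.27 × 0.74143 = 3.9073 W/m².
ΔF_B = 5.27 ln(501/283) = 5.27 × 0.57116 = 3.0100 W/m².
Difference: 3.9073 − 3.0100 = 0.8973 W/m².

ΔF_A − ΔF_B = 0.90 W/m²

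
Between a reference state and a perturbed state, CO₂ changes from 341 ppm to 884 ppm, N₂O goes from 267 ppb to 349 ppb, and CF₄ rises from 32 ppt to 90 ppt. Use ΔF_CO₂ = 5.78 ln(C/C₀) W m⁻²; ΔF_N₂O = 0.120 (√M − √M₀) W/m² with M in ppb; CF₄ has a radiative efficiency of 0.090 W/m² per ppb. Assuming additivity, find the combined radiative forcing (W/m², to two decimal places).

ΔF = 5.79 W/m²

CO₂: 5.78 × ln(884/341) = 5.78 × ln(2.59238) = 5.78 × 0.95258 = 5.5059 W/m².
N₂O: 0.120 × (√349 − √267) = 0.120 × (18.6815 − 16.3401) = 0.120 × 2.3414 = 0.2810 W/m².
CF₄: Δ = 90 − 32 = 58 ppt = 0.058 ppb; ΔF = 0.090 × 0.058 = 0.0052 W/m².
Total ΔF = 5.5059 + 0.2810 + 0.0052 = 5.7921 W/m².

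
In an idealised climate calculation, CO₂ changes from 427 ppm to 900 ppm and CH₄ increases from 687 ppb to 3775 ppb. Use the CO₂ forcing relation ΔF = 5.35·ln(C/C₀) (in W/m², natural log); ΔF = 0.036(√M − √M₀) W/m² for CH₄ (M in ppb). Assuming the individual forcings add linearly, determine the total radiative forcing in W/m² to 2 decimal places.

CO₂: 5.35 × ln(900/427) = 5.35 × ln(2.10773) = 5.35 × 0.74561 = 3.9890 W/m².
CH₄: 0.036 × (√3775 − √687) = 0.036 × (61.4410 − 26.2107) = 0.036 × 35.2303 = 1.2683 W/m².
Total ΔF = 3.9890 + 1.2683 = 5.2573 W/m².

ΔF = 5.26 W/m²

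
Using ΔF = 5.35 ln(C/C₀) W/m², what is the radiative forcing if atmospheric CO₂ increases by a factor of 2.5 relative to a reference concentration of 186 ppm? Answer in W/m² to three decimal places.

ΔF = 4.902 W/m²

Because the forcing depends only on the ratio C/C₀, the initial concentration does not enter.
ΔF = 5.35 × ln(2.5) = 5.35 × 0.91629 = 4.9022 W/m².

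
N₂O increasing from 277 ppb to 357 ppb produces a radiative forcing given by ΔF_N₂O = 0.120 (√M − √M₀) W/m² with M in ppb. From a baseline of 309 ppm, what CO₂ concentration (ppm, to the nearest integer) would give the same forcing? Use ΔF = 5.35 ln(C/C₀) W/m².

N₂O forcing: 0.120 × (√357 − √277) = 0.120 × (18.8944 − 16.6433) = 0.120 × 2.2511 = 0.27013 W/m².
Set 5.35 ln(C/309) = 0.27013: ln(C/309) = 0.27013/5.35 = 0.05049, so C = 309 × e^0.05049 = 309 × 1.05179 = 325.00 ppm.

C ≈ 325 ppm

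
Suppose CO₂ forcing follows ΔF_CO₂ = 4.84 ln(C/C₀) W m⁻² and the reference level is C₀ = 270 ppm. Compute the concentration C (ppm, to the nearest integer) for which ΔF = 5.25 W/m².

Set 4.84 ln(C/270) = 5.25, so ln(C/270) = 5.25/4.84 = 1.08471.
Then C/270 = e^1.08471 = 2.95858, giving C = 270 × 2.95858 = 798.82 ppm.

C ≈ 799 ppm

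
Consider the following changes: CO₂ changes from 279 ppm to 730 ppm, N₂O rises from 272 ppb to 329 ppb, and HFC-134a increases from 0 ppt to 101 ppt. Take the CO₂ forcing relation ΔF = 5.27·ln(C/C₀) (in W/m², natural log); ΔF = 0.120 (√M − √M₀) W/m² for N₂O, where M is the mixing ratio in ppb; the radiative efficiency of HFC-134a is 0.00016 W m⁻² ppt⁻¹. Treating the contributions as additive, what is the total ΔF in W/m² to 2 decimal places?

CO₂: 5.27 × ln(730/279) = 5.27 × ln(2.61649) = 5.27 × 0.96183 = 5.0688 W/m².
N₂O: 0.120 × (√329 − √272) = 0.120 × (18.1384 − 16.4924) = 0.120 × 1.6460 = 0.1975 W/m².
HFC-134a: ΔF = 0.00016 × (101 − 0) = 0.00016 × 101 = 0.0162 W/m².
Total ΔF = 5.0688 + 0.1975 + 0.0162 = 5.2825 W/m².

ΔF = 5.28 W/m²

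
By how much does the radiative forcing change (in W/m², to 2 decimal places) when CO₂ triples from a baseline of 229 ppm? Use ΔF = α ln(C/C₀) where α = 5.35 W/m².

ΔF = 5.88 W/m²

Because the forcing depends only on the ratio C/C₀, the initial concentration does not enter.
ΔF = 5.35 × ln(3) = 5.35 × 1.09861 = 5.8776 W/m².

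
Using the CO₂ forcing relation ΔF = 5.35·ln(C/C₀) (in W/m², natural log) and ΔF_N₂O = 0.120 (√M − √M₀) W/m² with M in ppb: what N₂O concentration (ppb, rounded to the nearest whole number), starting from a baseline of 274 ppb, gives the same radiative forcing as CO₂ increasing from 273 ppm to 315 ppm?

M ≈ 526 ppb

CO₂ forcing: 5.35 × ln(315/273) = 5.35 × 0.143101 = 0.76559 W/m².
Set 0.120(√M − √274) = 0.76559: √M = 0.76559/0.120 + √274 = 6.3799 + 16.5529 = 22.9328.
M = (22.9328)² = 525.91 ppb.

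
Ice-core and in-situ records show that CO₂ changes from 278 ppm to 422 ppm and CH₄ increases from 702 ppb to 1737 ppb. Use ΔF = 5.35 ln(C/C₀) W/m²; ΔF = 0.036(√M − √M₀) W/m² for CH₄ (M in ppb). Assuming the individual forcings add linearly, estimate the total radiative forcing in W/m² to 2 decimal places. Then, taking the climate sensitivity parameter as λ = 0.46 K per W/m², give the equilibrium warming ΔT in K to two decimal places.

CO₂: 5.35 × ln(422/278) = 5.35 × ln(1.51799) = 5.35 × 0.41739 = 2.2330 W/m².
CH₄: 0.036 × (√1737 − √702) = 0.036 × (41.6773 − 26.4953) = 0.036 × 15.1820 = 0.5466 W/m².
Total ΔF = 2.2330 + 0.5466 = 2.7796 W/m².
ΔT = λ ΔF = 0.46 × 2.78 = 1.2788 K.

ΔF = 2.78 W/m²; ΔT = 1.28 K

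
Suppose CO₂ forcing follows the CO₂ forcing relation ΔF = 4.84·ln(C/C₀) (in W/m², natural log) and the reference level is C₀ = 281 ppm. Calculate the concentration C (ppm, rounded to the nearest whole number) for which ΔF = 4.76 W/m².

Set 4.84 ln(C/281) = 4.76, so ln(C/281) = 4.76/4.84 = 0.98347.
Then C/281 = e^0.98347 = 2.67372, giving C = 281 × 2.67372 = 751.32 ppm.

C ≈ 751 ppm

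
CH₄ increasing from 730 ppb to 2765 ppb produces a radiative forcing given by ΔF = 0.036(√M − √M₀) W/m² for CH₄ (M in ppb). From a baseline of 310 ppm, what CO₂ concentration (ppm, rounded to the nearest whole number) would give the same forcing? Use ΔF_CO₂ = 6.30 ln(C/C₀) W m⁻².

C ≈ 359 ppm

CH₄ forcing: 0.036 × (√2765 − √730) = 0.036 × (52.5833 − 27.0185) = 0.036 × 25.5648 = 0.92033 W/m².
Set 6.30 ln(C/310) = 0.92033: ln(C/310) = 0.92033/6.30 = 0.14608, so C = 310 × e^0.14608 = 310 × 1.15729 = 358.76 ppm.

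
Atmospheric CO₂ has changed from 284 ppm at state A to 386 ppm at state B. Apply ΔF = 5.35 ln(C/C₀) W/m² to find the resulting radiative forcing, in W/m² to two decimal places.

ΔF = 1.64 W/m²

CO₂: 5.35 × ln(386/284) = 5.35 × ln(1.35915) = 5.35 × 0.30686 = 1.6417 W/m².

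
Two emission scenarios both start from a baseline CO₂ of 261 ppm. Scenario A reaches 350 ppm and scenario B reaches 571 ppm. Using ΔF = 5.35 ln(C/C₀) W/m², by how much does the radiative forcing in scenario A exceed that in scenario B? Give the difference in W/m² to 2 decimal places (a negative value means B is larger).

ΔF_A = 5.35 ln(350/261) = 5.35 × 0.29341 = 1.5697 W/m².
ΔF_B = 5.35 ln(571/261) = 5.35 × 0.78287 = 4.1884 W/m².
Difference: 1.5697 − 4.1884 = -2.6187 W/m².

ΔF_A − ΔF_B = -2.62 W/m²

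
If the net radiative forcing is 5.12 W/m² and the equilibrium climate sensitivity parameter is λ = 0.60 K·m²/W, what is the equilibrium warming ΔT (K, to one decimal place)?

ΔT = λ ΔF = 0.60 × 5.12 = 3.0720 K.

ΔT = 3.1 K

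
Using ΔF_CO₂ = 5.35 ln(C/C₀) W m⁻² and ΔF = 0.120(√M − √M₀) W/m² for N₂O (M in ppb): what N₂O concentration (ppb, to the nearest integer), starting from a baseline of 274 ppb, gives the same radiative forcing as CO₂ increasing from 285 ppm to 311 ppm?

M ≈ 418 ppb

CO₂ forcing: 5.35 × ln(311/285) = 5.35 × 0.087304 = 0.46708 W/m².
Set 0.120(√M − √274) = 0.46708: √M = 0.46708/0.120 + √274 = 3.8923 + 16.5529 = 20.4452.
M = (20.4452)² = 418.01 ppb.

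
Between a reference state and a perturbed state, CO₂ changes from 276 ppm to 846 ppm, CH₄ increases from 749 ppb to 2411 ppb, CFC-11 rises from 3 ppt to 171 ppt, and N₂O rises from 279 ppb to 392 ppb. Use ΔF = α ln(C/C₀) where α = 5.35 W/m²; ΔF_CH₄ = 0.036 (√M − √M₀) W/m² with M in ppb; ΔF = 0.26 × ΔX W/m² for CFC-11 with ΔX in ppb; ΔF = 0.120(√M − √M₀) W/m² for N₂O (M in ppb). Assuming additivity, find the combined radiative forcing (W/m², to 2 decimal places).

CO₂: 5.35 × ln(846/276) = 5.35 × ln(3.06522) = 5.35 × 1.12012 = 5.9926 W/m².
CH₄: 0.036 × (√2411 − √749) = 0.036 × (49.1019 − 27.3679) = 0.036 × 21.7340 = 0.7824 W/m².
CFC-11: Δ = 171 − 3 = 168 ppt = 0.168 ppb; ΔF = 0.26 × 0.168 = 0.0437 W/m².
N₂O: 0.120 × (√392 − √279) = 0.120 × (19.7990 − 16.7033) = 0.120 × 3.0957 = 0.3715 W/m².
Total ΔF = 5.9926 + 0.7824 + 0.0437 + 0.3715 = 7.1902 W/m².

ΔF = 7.19 W/m²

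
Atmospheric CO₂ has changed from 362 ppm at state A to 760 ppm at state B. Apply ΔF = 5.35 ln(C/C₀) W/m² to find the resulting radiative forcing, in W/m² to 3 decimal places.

CO₂: 5.35 × ln(760/362) = 5.35 × ln(2.09945) = 5.35 × 0.74168 = 3.9680 W/m².

ΔF = 3.968 W/m²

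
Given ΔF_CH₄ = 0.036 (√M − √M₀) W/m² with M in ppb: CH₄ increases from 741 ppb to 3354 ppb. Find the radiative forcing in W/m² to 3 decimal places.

CH₄: 0.036 × (√3354 − √741) = 0.036 × (57.9137 − 27.2213) = 0.036 × 30.6924 = 1.1049 W/m².

ΔF = 1.105 W/m²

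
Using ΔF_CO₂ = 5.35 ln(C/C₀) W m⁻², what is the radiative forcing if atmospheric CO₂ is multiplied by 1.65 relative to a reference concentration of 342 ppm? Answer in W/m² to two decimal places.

ΔF = 2.68 W/m²

ΔF = 5.35 × ln(1.65) = 5.35 × 0.50078 = 2.6792 W/m².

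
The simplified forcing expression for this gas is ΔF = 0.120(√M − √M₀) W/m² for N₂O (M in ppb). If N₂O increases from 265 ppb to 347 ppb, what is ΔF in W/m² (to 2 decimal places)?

N₂O: 0.120 × (√347 − √265) = 0.120 × (18.6279 − 16.2788) = 0.120 × 2.3491 = 0.2819 W/m².

ΔF = 0.28 W/m²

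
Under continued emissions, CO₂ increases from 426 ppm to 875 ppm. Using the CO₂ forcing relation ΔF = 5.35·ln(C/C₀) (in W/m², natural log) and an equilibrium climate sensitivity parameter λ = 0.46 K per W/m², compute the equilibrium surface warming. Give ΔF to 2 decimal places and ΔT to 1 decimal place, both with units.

CO₂: 5.35 × ln(875/426) = 5.35 × ln(2.05399) = 5.35 × 0.71978 = 3.8508 W/m².
ΔT = λ ΔF = 0.46 × 3.85 = 1.7710 K.

ΔF = 3.85 W/m²; ΔT = 1.8 K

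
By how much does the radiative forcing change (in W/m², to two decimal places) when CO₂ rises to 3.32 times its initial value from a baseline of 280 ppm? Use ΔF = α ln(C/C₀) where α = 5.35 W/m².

ΔF = 6.42 W/m²

ΔF = 5.35 × ln(3.32) = 5.35 × 1.19996 = 6.4198 W/m².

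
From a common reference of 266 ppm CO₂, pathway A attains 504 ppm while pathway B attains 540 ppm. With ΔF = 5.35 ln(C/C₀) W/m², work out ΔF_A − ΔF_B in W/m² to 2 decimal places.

ΔF_A − ΔF_B = -0.37 W/m²

ΔF_A = 5.35 ln(504/266) = 5.35 × 0.63908 = 3.4191 W/m².
ΔF_B = 5.35 ln(540/266) = 5.35 × 0.70807 = 3.7882 W/m².
Difference: 3.4191 − 3.7882 = -0.3691 W/m².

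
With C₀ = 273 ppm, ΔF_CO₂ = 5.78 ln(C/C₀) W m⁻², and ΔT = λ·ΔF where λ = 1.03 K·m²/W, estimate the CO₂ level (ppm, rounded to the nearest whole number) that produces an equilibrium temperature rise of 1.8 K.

C ≈ 369 ppm

Required forcing: ΔF = ΔT/λ = 1.8/1.03 = 1.7476 W/m².
Then ln(C/273) = ΔF/5.78 = 1.7476/5.78 = 0.30235.
So C = 273 × e^0.30235 = 273 × 1.35303 = 369.38 ppm.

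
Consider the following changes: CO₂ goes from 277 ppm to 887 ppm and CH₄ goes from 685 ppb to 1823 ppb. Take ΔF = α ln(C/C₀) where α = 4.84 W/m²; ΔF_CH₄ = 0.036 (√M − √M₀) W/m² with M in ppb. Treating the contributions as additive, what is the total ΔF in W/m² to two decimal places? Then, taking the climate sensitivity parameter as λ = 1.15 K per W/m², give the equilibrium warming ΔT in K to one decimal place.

ΔF = 6.23 W/m²; ΔT = 7.2 K

CO₂: 4.84 × ln(887/277) = 4.84 × ln(3.20217) = 4.84 × 1.16383 = 5.6329 W/m².
CH₄: 0.036 × (√1823 − √685) = 0.036 × (42.6966 − 26.1725) = 0.036 × 16.5241 = 0.5949 W/m².
Total ΔF = 5.6329 + 0.5949 = 6.2278 W/m².
ΔT = λ ΔF = 1.15 × 6.23 = 7.1645 K.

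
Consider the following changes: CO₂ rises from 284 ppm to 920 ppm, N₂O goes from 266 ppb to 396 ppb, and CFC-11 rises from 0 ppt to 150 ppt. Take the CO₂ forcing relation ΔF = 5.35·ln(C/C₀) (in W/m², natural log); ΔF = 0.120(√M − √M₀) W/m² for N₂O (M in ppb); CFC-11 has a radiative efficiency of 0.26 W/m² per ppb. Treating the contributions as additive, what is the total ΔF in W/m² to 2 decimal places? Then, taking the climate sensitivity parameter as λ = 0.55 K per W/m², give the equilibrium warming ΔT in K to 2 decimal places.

CO₂: 5.35 × ln(920/284) = 5.35 × ln(3.23944) = 5.35 × 1.17540 = 6.2884 W/m².
N₂O: 0.120 × (√396 − √266) = 0.120 × (19.8997 − 16.3095) = 0.120 × 3.5902 = 0.4308 W/m².
CFC-11: Δ = 150 − 0 = 150 ppt = 0.150 ppb; ΔF = 0.26 × 0.150 = 0.0390 W/m².
Total ΔF = 6.2884 + 0.4308 + 0.0390 = 6.7582 W/m².
ΔT = λ ΔF = 0.55 × 6.76 = 3.7180 K.

ΔF = 6.76 W/m²; ΔT = 3.72 K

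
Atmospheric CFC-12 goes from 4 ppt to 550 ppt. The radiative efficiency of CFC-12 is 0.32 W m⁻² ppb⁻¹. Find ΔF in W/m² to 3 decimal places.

ΔF = 0.175 W/m²

CFC-12: Δ = 550 − 4 = 546 ppt = 0.546 ppb; ΔF = 0.32 × 0.546 = 0.1747 W/m².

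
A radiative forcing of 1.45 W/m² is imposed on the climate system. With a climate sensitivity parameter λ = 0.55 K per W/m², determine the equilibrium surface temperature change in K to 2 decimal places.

ΔT = 0.80 K

ΔT = λ ΔF = 0.55 × 1.45 = 0.7975 K.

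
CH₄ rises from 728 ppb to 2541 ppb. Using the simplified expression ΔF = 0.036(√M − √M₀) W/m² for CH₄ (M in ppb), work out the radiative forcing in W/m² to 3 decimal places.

ΔF = 0.843 W/m²

CH₄: 0.036 × (√2541 − √728) = 0.036 × (50.4083 − 26.9815) = 0.036 × 23.4268 = 0.8434 W/m².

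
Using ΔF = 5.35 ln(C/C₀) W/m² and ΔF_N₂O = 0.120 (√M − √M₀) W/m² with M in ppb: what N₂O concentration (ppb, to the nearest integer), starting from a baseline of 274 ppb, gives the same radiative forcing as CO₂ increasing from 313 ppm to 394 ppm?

M ≈ 719 ppb

CO₂ forcing: 5.35 × ln(394/313) = 5.35 × 0.230148 = 1.23129 W/m².
Set 0.120(√M − √274) = 1.23129: √M = 1.23129/0.120 + √274 = 10.2608 + 16.5529 = 26.8137.
M = (26.8137)² = 718.97 ppb.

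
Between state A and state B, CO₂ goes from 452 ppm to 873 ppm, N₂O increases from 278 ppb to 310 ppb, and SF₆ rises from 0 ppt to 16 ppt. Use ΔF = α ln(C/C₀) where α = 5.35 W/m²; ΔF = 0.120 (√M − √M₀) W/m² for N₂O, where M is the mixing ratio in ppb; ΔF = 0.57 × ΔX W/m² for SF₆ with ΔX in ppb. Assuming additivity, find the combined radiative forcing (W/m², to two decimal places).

ΔF = 3.64 W/m²

CO₂: 5.35 × ln(873/452) = 5.35 × ln(1.93142) = 5.35 × 0.65826 = 3.5217 W/m².
N₂O: 0.120 × (√310 − √278) = 0.120 × (17.6068 − 16.6733) = 0.120 × 0.9335 = 0.1120 W/m².
SF₆: Δ = 16 − 0 = 16 ppt = 0.016 ppb; ΔF = 0.57 × 0.016 = 0.0091 W/m².
Total ΔF = 3.5217 + 0.1120 + 0.0091 = 3.6428 W/m².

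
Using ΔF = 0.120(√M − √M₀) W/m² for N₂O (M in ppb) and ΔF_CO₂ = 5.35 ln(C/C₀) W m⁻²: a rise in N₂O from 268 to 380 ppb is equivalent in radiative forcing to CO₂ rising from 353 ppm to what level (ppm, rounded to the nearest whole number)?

N₂O forcing: 0.120 × (√380 − √268) = 0.120 × (19.4936 − 16.3707) = 0.120 × 3.1229 = 0.37475 W/m².
Set 5.35 ln(C/353) = 0.37475: ln(C/353) = 0.37475/5.35 = 0.07005, so C = 353 × e^0.07005 = 353 × 1.07256 = 378.61 ppm.

C ≈ 379 ppm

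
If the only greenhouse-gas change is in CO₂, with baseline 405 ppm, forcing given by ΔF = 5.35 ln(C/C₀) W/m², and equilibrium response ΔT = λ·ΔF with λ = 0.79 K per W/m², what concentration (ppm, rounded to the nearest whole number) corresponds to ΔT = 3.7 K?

Required forcing: ΔF = ΔT/λ = 3.7/0.79 = 4.6835 W/m².
Then ln(C/405) = ΔF/5.35 = 4.6835/5.35 = 0.87542.
So C = 405 × e^0.87542 = 405 × 2.39988 = 971.95 ppm.

C ≈ 972 ppm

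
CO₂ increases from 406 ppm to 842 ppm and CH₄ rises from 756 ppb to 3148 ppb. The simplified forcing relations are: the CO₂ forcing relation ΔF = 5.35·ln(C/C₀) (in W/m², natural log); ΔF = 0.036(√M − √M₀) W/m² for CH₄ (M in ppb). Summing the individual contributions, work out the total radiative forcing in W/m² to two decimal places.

ΔF = 4.93 W/m²

CO₂: 5.35 × ln(842/406) = 5.35 × ln(2.07389) = 5.35 × 0.72943 = 3.9025 W/m².
CH₄: 0.036 × (√3148 − √756) = 0.036 × (56.1070 − 27.4955) = 0.036 × 28.6115 = 1.0300 W/m².
Total ΔF = 3.9025 + 1.0300 = 4.9325 W/m².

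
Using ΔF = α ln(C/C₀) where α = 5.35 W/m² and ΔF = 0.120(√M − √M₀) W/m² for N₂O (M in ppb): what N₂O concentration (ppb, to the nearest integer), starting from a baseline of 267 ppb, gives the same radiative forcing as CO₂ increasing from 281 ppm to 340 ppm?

M ≈ 617 ppb

CO₂ forcing: 5.35 × ln(340/281) = 5.35 × 0.190591 = 1.01966 W/m².
Set 0.120(√M − √267) = 1.01966: √M = 1.01966/0.120 + √267 = 8.4972 + 16.3401 = 24.8373.
M = (24.8373)² = 616.89 ppb.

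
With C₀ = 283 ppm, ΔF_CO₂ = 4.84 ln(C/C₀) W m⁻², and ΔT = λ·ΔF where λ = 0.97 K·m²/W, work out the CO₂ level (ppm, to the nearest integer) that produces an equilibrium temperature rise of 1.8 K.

Required forcing: ΔF = ΔT/λ = 1.8/0.97 = 1.8557 W/m².
Then ln(C/283) = ΔF/4.84 = 1.8557/4.84 = 0.38341.
So C = 283 × e^0.38341 = 283 × 1.46728 = 415.24 ppm.

C ≈ 415 ppm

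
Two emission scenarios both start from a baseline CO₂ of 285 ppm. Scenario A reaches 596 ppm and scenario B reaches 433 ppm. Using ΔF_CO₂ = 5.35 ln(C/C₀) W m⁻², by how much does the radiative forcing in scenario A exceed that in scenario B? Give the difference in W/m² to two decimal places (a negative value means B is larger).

ΔF_A − ΔF_B = 1.71 W/m²

ΔF_A = 5.35 ln(596/285) = 5.35 × 0.73775 = 3.9470 W/m².
ΔF_B = 5.35 ln(433/285) = 5.35 × 0.41825 = 2.2376 W/m².
Difference: 3.9470 − 2.2376 = 1.7094 W/m².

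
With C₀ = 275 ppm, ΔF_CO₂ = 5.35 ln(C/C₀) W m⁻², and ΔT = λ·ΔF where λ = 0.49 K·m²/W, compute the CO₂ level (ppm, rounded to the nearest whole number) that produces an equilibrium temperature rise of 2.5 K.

Required forcing: ΔF = ΔT/λ = 2.5/0.49 = 5.1020 W/m².
Then ln(C/275) = ΔF/5.35 = 5.1020/5.35 = 0.95364.
So C = 275 × e^0.95364 = 275 × 2.59514 = 713.66 ppm.

C ≈ 714 ppm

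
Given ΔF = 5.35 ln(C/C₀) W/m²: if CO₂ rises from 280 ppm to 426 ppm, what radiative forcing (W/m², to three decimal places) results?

ΔF = 2.245 W/m²

CO₂ absorption bands are partially saturated, so forcing scales with the logarithm of the concentration ratio.
CO₂: 5.35 × ln(426/280) = 5.35 × ln(1.52143) = 5.35 × 0.41965 = 2.2451 W/m².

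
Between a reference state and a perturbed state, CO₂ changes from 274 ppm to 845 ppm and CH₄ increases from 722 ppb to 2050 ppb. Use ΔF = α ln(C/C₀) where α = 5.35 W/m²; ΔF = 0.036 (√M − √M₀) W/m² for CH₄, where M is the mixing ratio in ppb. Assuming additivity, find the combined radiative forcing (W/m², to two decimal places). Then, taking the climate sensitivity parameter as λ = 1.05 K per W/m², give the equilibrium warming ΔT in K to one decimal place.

ΔF = 6.69 W/m²; ΔT = 7.0 K

CO₂: 5.35 × ln(845/274) = 5.35 × ln(3.08394) = 5.35 × 1.12621 = 6.0252 W/m².
CH₄: 0.036 × (√2050 − √722) = 0.036 × (45.2769 − 26.8701) = 0.036 × 18.4068 = 0.6626 W/m².
Total ΔF = 6.0252 + 0.6626 = 6.6878 W/m².
ΔT = λ ΔF = 1.05 × 6.69 = 7.0245 K.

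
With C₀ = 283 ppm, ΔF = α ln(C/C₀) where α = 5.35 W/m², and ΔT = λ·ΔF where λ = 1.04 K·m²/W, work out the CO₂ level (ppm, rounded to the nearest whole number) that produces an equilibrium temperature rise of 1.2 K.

Required forcing: ΔF = ΔT/λ = 1.2/1.04 = 1.1538 W/m².
Then ln(C/283) = ΔF/5.35 = 1.1538/5.35 = 0.21566.
So C = 283 × e^0.21566 = 283 × 1.24068 = 351.11 ppm.

C ≈ 351 ppm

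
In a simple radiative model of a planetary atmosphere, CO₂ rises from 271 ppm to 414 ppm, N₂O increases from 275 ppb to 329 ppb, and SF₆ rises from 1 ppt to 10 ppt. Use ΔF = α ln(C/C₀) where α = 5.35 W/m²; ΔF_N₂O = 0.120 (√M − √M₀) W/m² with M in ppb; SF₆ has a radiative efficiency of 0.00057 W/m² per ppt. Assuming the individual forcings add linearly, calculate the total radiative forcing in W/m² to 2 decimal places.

ΔF = 2.46 W/m²

CO₂: 5.35 × ln(414/271) = 5.35 × ln(1.52768) = 5.35 × 0.42375 = 2.2671 W/m².
N₂O: 0.120 × (√329 − √275) = 0.120 × (18.1384 − 16.5831) = 0.120 × 1.5553 = 0.1866 W/m².
SF₆: ΔF = 0.00057 × (10 − 1) = 0.00057 × 9 = 0.0051 W/m².
Total ΔF = 2.2671 + 0.1866 + 0.0051 = 2.4588 W/m².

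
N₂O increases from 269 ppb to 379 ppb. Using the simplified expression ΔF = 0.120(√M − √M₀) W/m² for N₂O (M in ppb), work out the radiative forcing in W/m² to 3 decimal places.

ΔF = 0.368 W/m²

N₂O: 0.120 × (√379 − √269) = 0.120 × (19.4679 − 16.4012) = 0.120 × 3.0667 = 0.3680 W/m².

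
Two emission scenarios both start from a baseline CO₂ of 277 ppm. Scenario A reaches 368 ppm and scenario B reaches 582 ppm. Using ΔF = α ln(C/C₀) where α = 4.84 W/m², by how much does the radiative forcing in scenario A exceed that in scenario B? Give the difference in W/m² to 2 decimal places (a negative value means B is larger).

ΔF_A = 4.84 ln(368/277) = 4.84 × 0.28407 = 1.3749 W/m².
ΔF_B = 4.84 ln(582/277) = 4.84 × 0.74245 = 3.5935 W/m².
Difference: 1.3749 − 3.5935 = -2.2186 W/m².

ΔF_A − ΔF_B = -2.22 W/m²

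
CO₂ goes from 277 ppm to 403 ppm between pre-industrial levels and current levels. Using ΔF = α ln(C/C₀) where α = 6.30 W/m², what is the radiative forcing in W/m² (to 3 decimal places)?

ΔF = 2.362 W/m²

CO₂: 6.30 × ln(403/277) = 6.30 × ln(1.45487) = 6.30 × 0.37492 = 2.3620 W/m².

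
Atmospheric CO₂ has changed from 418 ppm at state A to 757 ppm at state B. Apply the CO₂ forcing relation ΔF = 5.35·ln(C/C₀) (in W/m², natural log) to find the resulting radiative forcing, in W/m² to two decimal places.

ΔF = 3.18 W/m²

CO₂ absorption bands are partially saturated, so forcing scales with the logarithm of the concentration ratio.
CO₂: 5.35 × ln(757/418) = 5.35 × ln(1.81100) = 5.35 × 0.59388 = 3.1773 W/m².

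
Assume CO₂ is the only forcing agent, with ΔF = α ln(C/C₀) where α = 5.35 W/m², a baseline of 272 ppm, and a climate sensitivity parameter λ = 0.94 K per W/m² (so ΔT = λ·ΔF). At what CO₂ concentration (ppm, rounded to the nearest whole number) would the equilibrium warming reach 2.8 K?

C ≈ 475 ppm

Required forcing: ΔF = ΔT/λ = 2.8/0.94 = 2.9787 W/m².
Then ln(C/272) = ΔF/5.35 = 2.9787/5.35 = 0.55677.
So C = 272 × e^0.55677 = 272 × 1.74503 = 474.65 ppm.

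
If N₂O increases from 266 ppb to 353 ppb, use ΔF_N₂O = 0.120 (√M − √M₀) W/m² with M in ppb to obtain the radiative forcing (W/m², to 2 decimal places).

ΔF = 0.30 W/m²

N₂O: 0.120 × (√353 − √266) = 0.120 × (18.7883 − 16.3095) = 0.120 × 2.4788 = 0.2975 W/m².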